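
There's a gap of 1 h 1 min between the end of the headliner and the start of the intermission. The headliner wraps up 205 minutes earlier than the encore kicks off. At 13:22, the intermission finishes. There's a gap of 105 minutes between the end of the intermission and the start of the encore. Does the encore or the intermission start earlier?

the intermission

The encore starts at 13:22 + 105 min = 15:07.
The headliner ends at 15:07 − 205 min = 11:42.
The intermission starts at 11:42 + 61 min = 12:43.
The encore starts at 15:07 and the intermission starts at 12:43, so the intermission is first.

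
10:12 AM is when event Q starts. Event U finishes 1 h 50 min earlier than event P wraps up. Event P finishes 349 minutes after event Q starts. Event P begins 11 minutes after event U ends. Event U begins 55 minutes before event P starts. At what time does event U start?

Event P ends at 10:12 AM + 349 min = 4:01 PM.
Event U ends at 4:01 PM − 110 min = 2:11 PM.
Event P starts at 2:11 PM + 11 min = 2:22 PM.
Event U starts at 2:22 PM − 55 min = 1:27 PM.

1:27 PM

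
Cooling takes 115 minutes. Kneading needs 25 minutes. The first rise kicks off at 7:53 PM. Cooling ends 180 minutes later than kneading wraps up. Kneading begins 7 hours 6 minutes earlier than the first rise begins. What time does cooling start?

Kneading starts at 7:53 PM − 426 min = 12:47 PM.
Kneading ends at 12:47 PM + 25 min = 1:12 PM.
Cooling ends at 1:12 PM + 180 min = 4:12 PM.
Cooling starts at 4:12 PM − 115 min = 2:17 PM.

2:17 PM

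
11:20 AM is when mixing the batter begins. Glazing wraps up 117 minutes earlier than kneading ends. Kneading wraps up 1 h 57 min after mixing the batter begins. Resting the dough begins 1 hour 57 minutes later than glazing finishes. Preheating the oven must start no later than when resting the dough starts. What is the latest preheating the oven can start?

1:17 PM

Kneading ends at 11:20 AM + 117 min = 1:17 PM.
Glazing ends at 1:17 PM − 117 min = 11:20 AM.
Resting the dough starts at 11:20 AM + 117 min = 1:17 PM.
Preheating the oven is bounded by resting the dough, so the latest it can start is 1:17 PM.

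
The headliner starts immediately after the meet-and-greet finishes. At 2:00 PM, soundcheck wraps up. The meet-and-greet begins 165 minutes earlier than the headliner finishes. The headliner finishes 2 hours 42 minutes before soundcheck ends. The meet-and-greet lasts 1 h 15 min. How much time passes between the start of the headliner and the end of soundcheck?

The headliner ends at 2:00 PM − 162 min = 11:18 AM.
The meet-and-greet starts at 11:18 AM − 165 min = 8:33 AM.
The meet-and-greet ends at 8:33 AM + 75 min = 9:48 AM.
So the headliner starts at 9:48 AM.
From 9:48 AM to 2:00 PM is 4 h 12 min.

4 h 12 min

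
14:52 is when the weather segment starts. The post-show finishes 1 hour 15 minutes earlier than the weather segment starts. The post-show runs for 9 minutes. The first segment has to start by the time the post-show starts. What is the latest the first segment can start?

13:28

The post-show ends at 14:52 − 75 min = 13:37.
The post-show starts at 13:37 − 9 min = 13:28.
The first segment is bounded by the post-show, so the latest it can start is 13:28.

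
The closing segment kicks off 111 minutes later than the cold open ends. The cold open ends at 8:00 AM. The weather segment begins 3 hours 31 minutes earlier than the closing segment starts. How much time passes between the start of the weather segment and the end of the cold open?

1 h 40 min

The closing segment starts at 8:00 AM + 111 min = 9:51 AM.
The weather segment starts at 9:51 AM − 211 min = 6:20 AM.
From 6:20 AM to 8:00 AM is 1 h 40 min.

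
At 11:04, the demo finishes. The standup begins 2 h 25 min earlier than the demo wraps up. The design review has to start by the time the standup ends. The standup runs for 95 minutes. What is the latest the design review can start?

The standup starts at 11:04 − 145 min = 08:39.
The standup ends at 08:39 + 95 min = 10:14.
The design review is bounded by the standup, so the latest it can start is 10:14.

10:14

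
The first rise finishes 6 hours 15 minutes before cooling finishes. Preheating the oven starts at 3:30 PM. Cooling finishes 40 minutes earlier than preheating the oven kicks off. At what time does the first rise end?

8:35 AM

Cooling ends at 3:30 PM − 40 min = 2:50 PM.
The first rise ends at 2:50 PM − 375 min = 8:35 AM.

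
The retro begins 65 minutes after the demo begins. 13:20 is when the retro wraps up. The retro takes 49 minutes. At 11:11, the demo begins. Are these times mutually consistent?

The retro starts at 11:11 + 65 min = 12:16.
The retro ends at 12:16 + 49 min = 13:05.
But the retro is also said to end at 13:20 — a 15-minute conflict.

No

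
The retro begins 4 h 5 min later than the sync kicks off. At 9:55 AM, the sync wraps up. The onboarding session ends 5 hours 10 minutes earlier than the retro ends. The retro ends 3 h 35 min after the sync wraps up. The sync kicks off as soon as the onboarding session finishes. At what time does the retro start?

The retro ends at 9:55 AM + 215 min = 1:30 PM.
The onboarding session ends at 1:30 PM − 310 min = 8:20 AM.
So the sync starts at 8:20 AM.
The retro starts at 8:20 AM + 245 min = 12:25 PM.

12:25 PM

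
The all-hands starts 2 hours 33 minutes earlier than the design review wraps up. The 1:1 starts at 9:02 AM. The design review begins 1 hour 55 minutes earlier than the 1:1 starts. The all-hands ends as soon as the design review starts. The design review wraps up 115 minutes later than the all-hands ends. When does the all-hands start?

6:29 AM

The design review starts at 9:02 AM − 115 min = 7:07 AM.
So the all-hands ends at 7:07 AM.
The design review ends at 7:07 AM + 115 min = 9:02 AM.
The all-hands starts at 9:02 AM − 153 min = 6:29 AM.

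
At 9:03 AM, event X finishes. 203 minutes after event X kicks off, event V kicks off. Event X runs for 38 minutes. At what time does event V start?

11:48 AM

Event X starts at 9:03 AM − 38 min = 8:25 AM.
Event V starts at 8:25 AM + 203 min = 11:48 AM.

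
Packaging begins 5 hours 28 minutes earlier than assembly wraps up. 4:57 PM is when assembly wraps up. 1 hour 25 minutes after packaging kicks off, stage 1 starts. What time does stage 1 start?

12:54 PM

Packaging starts at 4:57 PM − 328 min = 11:29 AM.
Stage 1 starts at 11:29 AM + 85 min = 12:54 PM.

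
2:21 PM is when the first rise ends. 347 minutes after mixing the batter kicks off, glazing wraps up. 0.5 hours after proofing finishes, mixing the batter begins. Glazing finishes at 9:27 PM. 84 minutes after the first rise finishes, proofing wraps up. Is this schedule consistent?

No

Proofing ends at 2:21 PM + 84 min = 3:45 PM.
Mixing the batter starts at 3:45 PM + 30 min = 4:15 PM.
Glazing ends at 4:15 PM + 347 min = 10:02 PM.
But glazing is also said to end at 9:27 PM — a 35-minute conflict.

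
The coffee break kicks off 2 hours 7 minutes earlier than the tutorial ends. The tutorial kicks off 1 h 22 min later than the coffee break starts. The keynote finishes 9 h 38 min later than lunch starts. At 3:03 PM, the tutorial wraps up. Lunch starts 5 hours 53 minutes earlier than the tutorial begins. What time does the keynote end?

The coffee break starts at 3:03 PM − 127 min = 12:56 PM.
The tutorial starts at 12:56 PM + 82 min = 2:18 PM.
Lunch starts at 2:18 PM − 353 min = 8:25 AM.
The keynote ends at 8:25 AM + 578 min = 6:03 PM.

6:03 PM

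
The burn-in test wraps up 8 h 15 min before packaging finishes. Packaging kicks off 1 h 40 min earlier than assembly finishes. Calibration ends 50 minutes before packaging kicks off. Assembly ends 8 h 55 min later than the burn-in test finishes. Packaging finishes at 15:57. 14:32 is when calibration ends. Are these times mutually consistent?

No

The burn-in test ends at 15:57 − 495 min = 07:42.
Assembly ends at 07:42 + 535 min = 16:37.
Packaging starts at 16:37 − 100 min = 14:57.
Calibration ends at 14:57 − 50 min = 14:07.
But calibration is also said to end at 14:32 — a 25-minute conflict.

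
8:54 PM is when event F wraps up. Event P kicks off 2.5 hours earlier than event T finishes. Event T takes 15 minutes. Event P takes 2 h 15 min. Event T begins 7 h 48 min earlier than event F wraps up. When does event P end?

Event T starts at 8:54 PM − 468 min = 1:06 PM.
Event T ends at 1:06 PM + 15 min = 1:21 PM.
Event P starts at 1:21 PM − 150 min = 10:51 AM.
Event P ends at 10:51 AM + 135 min = 1:06 PM.

1:06 PM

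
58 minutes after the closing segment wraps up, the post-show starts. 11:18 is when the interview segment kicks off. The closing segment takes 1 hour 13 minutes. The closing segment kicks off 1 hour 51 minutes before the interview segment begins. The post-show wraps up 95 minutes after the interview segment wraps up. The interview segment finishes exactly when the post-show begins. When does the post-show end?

13:13

The closing segment starts at 11:18 − 111 min = 09:27.
The closing segment ends at 09:27 + 73 min = 10:40.
The post-show starts at 10:40 + 58 min = 11:38.
So the interview segment ends at 11:38.
The post-show ends at 11:38 + 95 min = 13:13.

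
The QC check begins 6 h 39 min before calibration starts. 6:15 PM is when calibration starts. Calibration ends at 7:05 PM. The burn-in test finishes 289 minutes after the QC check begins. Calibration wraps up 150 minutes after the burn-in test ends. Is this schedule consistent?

No

The QC check starts at 6:15 PM − 399 min = 11:36 AM.
The burn-in test ends at 11:36 AM + 289 min = 4:25 PM.
Calibration ends at 4:25 PM + 150 min = 6:55 PM.
But calibration is also said to end at 7:05 PM — a 10-minute conflict.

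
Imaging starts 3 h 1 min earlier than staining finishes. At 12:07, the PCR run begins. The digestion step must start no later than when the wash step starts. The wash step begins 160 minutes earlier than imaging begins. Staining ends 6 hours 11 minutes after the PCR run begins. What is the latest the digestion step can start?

12:37

Staining ends at 12:07 + 371 min = 18:18.
Imaging starts at 18:18 − 181 min = 15:17.
The wash step starts at 15:17 − 160 min = 12:37.
The digestion step is bounded by the wash step, so the latest it can start is 12:37.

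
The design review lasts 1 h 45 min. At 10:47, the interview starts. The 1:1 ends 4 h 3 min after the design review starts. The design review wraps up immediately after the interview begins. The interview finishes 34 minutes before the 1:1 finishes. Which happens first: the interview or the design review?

the design review

The design review ends at 10:47.
The design review starts at 10:47 − 105 min = 09:02.
The interview starts at 10:47 and the design review starts at 09:02, so the design review is first.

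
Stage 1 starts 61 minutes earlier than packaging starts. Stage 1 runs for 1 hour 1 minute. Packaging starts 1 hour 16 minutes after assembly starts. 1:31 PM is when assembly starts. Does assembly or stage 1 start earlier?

assembly

Packaging starts at 1:31 PM + 76 min = 2:47 PM.
Stage 1 starts at 2:47 PM − 61 min = 1:46 PM.
Assembly starts at 1:31 PM and stage 1 starts at 1:46 PM, so assembly is first.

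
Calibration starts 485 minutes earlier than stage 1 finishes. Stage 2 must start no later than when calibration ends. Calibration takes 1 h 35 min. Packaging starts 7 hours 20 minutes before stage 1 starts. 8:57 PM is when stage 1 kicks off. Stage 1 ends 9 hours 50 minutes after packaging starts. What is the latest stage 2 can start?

4:57 PM

Packaging starts at 8:57 PM − 440 min = 1:37 PM.
Stage 1 ends at 1:37 PM + 590 min = 11:27 PM.
Calibration starts at 11:27 PM − 485 min = 3:22 PM.
Calibration ends at 3:22 PM + 95 min = 4:57 PM.
Stage 2 is bounded by calibration, so the latest it can start is 4:57 PM.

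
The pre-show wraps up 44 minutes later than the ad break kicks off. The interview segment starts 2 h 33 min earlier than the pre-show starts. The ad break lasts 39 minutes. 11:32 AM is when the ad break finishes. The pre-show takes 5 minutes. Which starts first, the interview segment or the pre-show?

the interview segment

The ad break starts at 11:32 AM − 39 min = 10:53 AM.
The pre-show ends at 10:53 AM + 44 min = 11:37 AM.
The pre-show starts at 11:37 AM − 5 min = 11:32 AM.
The interview segment starts at 11:32 AM − 153 min = 8:59 AM.
The interview segment starts at 8:59 AM and the pre-show starts at 11:32 AM, so the interview segment is first.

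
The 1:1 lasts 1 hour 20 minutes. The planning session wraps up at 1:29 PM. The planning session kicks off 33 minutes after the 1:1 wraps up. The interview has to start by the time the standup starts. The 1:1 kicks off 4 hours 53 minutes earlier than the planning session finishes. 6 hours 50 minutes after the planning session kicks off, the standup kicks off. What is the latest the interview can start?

5:19 PM

The 1:1 starts at 1:29 PM − 293 min = 8:36 AM.
The 1:1 ends at 8:36 AM + 80 min = 9:56 AM.
The planning session starts at 9:56 AM + 33 min = 10:29 AM.
The standup starts at 10:29 AM + 410 min = 5:19 PM.
The interview is bounded by the standup, so the latest it can start is 5:19 PM.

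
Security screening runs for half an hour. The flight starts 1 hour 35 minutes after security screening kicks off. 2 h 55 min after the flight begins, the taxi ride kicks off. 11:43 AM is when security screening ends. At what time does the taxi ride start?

3:43 PM

Security screening starts at 11:43 AM − 30 min = 11:13 AM.
The flight starts at 11:13 AM + 95 min = 12:48 PM.
The taxi ride starts at 12:48 PM + 175 min = 3:43 PM.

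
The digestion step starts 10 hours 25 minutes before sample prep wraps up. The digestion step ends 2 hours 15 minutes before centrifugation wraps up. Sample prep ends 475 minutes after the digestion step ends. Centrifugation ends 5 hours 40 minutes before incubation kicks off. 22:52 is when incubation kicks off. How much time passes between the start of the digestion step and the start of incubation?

Centrifugation ends at 22:52 − 340 min = 17:12.
The digestion step ends at 17:12 − 135 min = 14:57.
Sample prep ends at 14:57 + 475 min = 22:52.
The digestion step starts at 22:52 − 625 min = 12:27.
From 12:27 to 22:52 is 10 h 25 min.

10 h 25 min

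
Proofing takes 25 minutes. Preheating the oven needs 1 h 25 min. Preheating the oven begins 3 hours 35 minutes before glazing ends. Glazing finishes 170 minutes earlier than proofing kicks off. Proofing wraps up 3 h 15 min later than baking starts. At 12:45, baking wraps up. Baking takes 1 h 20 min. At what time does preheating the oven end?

Baking starts at 12:45 − 80 min = 11:25.
Proofing ends at 11:25 + 195 min = 14:40.
Proofing starts at 14:40 − 25 min = 14:15.
Glazing ends at 14:15 − 170 min = 11:25.
Preheating the oven starts at 11:25 − 215 min = 07:50.
Preheating the oven ends at 07:50 + 85 min = 09:15.

09:15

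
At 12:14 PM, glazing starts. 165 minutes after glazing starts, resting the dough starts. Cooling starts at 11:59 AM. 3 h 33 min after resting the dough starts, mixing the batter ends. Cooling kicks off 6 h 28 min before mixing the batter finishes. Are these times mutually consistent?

No

Resting the dough starts at 12:14 PM + 165 min = 2:59 PM.
Mixing the batter ends at 2:59 PM + 213 min = 6:32 PM.
Cooling starts at 6:32 PM − 388 min = 12:04 PM.
But cooling is also said to start at 11:59 AM — a 5-minute conflict.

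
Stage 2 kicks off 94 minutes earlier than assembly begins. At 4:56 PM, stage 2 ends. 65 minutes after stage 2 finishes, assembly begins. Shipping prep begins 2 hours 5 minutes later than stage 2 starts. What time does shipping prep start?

6:32 PM

Assembly starts at 4:56 PM + 65 min = 6:01 PM.
Stage 2 starts at 6:01 PM − 94 min = 4:27 PM.
Shipping prep starts at 4:27 PM + 125 min = 6:32 PM.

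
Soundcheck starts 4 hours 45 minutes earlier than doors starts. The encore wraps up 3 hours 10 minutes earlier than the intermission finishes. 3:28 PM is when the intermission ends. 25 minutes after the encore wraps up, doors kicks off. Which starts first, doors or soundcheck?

soundcheck

The encore ends at 3:28 PM − 190 min = 12:18 PM.
Doors starts at 12:18 PM + 25 min = 12:43 PM.
Soundcheck starts at 12:43 PM − 285 min = 7:58 AM.
Doors starts at 12:43 PM and soundcheck starts at 7:58 AM, so soundcheck is first.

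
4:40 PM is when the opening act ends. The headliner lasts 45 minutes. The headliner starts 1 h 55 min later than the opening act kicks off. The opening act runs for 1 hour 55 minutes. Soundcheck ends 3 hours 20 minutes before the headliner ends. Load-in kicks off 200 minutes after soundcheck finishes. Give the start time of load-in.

The opening act starts at 4:40 PM − 115 min = 2:45 PM.
The headliner starts at 2:45 PM + 115 min = 4:40 PM.
The headliner ends at 4:40 PM + 45 min = 5:25 PM.
Soundcheck ends at 5:25 PM − 200 min = 2:05 PM.
Load-in starts at 2:05 PM + 200 min = 5:25 PM.

5:25 PM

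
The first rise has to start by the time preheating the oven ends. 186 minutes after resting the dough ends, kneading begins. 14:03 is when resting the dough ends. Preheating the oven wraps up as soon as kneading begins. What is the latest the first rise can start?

17:09

Kneading starts at 14:03 + 186 min = 17:09.
So preheating the oven ends at 17:09.
The first rise is bounded by preheating the oven, so the latest it can start is 17:09.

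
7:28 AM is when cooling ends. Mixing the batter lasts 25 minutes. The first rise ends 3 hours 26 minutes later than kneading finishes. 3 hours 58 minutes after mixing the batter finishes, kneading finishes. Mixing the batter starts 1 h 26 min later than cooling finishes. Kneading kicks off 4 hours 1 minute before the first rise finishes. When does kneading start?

12:42 PM

Mixing the batter starts at 7:28 AM + 86 min = 8:54 AM.
Mixing the batter ends at 8:54 AM + 25 min = 9:19 AM.
Kneading ends at 9:19 AM + 238 min = 1:17 PM.
The first rise ends at 1:17 PM + 206 min = 4:43 PM.
Kneading starts at 4:43 PM − 241 min = 12:42 PM.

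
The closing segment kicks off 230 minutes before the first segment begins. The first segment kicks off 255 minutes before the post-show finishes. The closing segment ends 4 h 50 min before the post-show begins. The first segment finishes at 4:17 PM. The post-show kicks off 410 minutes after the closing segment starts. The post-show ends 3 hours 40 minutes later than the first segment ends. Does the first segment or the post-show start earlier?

the first segment

The post-show ends at 4:17 PM + 220 min = 7:57 PM.
The first segment starts at 7:57 PM − 255 min = 3:42 PM.
The closing segment starts at 3:42 PM − 230 min = 11:52 AM.
The post-show starts at 11:52 AM + 410 min = 6:42 PM.
The first segment starts at 3:42 PM and the post-show starts at 6:42 PM, so the first segment is first.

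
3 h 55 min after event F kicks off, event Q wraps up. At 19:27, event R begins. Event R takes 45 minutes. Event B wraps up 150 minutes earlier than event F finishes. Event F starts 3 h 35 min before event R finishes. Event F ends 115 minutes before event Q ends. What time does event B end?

Event R ends at 19:27 + 45 min = 20:12.
Event F starts at 20:12 − 215 min = 16:37.
Event Q ends at 16:37 + 235 min = 20:32.
Event F ends at 20:32 − 115 min = 18:37.
Event B ends at 18:37 − 150 min = 16:07.

16:07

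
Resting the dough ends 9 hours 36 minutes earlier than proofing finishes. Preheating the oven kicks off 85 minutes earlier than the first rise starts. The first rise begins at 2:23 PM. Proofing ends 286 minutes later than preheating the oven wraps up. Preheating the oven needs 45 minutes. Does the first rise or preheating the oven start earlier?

preheating the oven

Preheating the oven starts at 2:23 PM − 85 min = 12:58 PM.
The first rise starts at 2:23 PM and preheating the oven starts at 12:58 PM, so preheating the oven is first.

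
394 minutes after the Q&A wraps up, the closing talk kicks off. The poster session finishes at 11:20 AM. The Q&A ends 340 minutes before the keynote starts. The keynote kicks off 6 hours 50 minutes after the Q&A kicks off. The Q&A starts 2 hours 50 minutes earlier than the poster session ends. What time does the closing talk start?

4:14 PM

The Q&A starts at 11:20 AM − 170 min = 8:30 AM.
The keynote starts at 8:30 AM + 410 min = 3:20 PM.
The Q&A ends at 3:20 PM − 340 min = 9:40 AM.
The closing talk starts at 9:40 AM + 394 min = 4:14 PM.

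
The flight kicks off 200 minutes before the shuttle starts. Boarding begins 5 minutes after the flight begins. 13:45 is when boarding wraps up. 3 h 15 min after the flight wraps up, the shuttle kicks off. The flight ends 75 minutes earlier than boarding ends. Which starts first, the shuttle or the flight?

The flight ends at 13:45 − 75 min = 12:30.
The shuttle starts at 12:30 + 195 min = 15:45.
The flight starts at 15:45 − 200 min = 12:25.
The shuttle starts at 15:45 and the flight starts at 12:25, so the flight is first.

the flight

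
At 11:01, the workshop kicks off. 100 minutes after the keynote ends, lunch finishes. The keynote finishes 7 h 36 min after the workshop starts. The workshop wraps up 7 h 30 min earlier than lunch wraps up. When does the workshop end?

The keynote ends at 11:01 + 456 min = 18:37.
Lunch ends at 18:37 + 100 min = 20:17.
The workshop ends at 20:17 − 450 min = 12:47.

12:47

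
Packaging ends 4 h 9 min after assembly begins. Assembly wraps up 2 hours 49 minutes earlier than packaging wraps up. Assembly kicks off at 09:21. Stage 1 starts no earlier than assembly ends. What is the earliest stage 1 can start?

10:41

Packaging ends at 09:21 + 249 min = 13:30.
Assembly ends at 13:30 − 169 min = 10:41.
Stage 1 is bounded by assembly, so the earliest it can start is 10:41.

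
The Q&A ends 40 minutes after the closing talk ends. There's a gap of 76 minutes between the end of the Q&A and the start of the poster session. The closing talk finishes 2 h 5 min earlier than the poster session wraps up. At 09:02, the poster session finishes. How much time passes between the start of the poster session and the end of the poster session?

The closing talk ends at 09:02 − 125 min = 06:57.
The Q&A ends at 06:57 + 40 min = 07:37.
The poster session starts at 07:37 + 76 min = 08:53.
From 08:53 to 09:02 is 9 minutes.

9 minutes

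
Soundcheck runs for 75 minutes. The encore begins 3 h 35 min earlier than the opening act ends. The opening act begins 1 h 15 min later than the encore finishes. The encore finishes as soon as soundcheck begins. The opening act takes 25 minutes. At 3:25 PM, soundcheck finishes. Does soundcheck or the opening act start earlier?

soundcheck

Soundcheck starts at 3:25 PM − 75 min = 2:10 PM.
So the encore ends at 2:10 PM.
The opening act starts at 2:10 PM + 75 min = 3:25 PM.
Soundcheck starts at 2:10 PM and the opening act starts at 3:25 PM, so soundcheck is first.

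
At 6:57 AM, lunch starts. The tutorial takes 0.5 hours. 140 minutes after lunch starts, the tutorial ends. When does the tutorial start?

The tutorial ends at 6:57 AM + 140 min = 9:17 AM.
The tutorial starts at 9:17 AM − 30 min = 8:47 AM.

8:47 AM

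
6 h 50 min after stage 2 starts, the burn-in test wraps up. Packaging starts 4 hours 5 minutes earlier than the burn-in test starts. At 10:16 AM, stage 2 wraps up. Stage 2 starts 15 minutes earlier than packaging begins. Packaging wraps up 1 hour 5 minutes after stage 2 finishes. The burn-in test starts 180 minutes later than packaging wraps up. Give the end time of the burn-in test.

Packaging ends at 10:16 AM + 65 min = 11:21 AM.
The burn-in test starts at 11:21 AM + 180 min = 2:21 PM.
Packaging starts at 2:21 PM − 245 min = 10:16 AM.
Stage 2 starts at 10:16 AM − 15 min = 10:01 AM.
The burn-in test ends at 10:01 AM + 410 min = 4:51 PM.

4:51 PM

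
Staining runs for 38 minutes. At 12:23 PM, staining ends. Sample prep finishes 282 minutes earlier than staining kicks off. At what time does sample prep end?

Staining starts at 12:23 PM − 38 min = 11:45 AM.
Sample prep ends at 11:45 AM − 282 min = 7:03 AM.

7:03 AM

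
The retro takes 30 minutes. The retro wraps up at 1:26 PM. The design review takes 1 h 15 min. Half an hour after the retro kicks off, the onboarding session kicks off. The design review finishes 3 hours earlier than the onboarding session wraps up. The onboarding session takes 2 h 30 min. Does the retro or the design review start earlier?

The retro starts at 1:26 PM − 30 min = 12:56 PM.
The onboarding session starts at 12:56 PM + 30 min = 1:26 PM.
The onboarding session ends at 1:26 PM + 150 min = 3:56 PM.
The design review ends at 3:56 PM − 180 min = 12:56 PM.
The design review starts at 12:56 PM − 75 min = 11:41 AM.
The retro starts at 12:56 PM and the design review starts at 11:41 AM, so the design review is first.

the design review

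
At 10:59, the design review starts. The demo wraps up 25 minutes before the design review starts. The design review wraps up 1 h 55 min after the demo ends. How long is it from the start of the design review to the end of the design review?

an hour and a half

The demo ends at 10:59 − 25 min = 10:34.
The design review ends at 10:34 + 115 min = 12:29.
From 10:59 to 12:29 is an hour and a half.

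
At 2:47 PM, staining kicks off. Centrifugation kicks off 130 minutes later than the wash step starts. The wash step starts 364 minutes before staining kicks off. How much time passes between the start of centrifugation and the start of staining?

The wash step starts at 2:47 PM − 364 min = 8:43 AM.
Centrifugation starts at 8:43 AM + 130 min = 10:53 AM.
From 10:53 AM to 2:47 PM is 3 hours 54 minutes.

3 hours 54 minutes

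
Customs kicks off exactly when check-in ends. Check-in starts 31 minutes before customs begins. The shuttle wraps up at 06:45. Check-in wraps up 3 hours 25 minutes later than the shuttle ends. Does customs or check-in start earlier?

check-in

Check-in ends at 06:45 + 205 min = 10:10.
So customs starts at 10:10.
Check-in starts at 10:10 − 31 min = 09:39.
Customs starts at 10:10 and check-in starts at 09:39, so check-in is first.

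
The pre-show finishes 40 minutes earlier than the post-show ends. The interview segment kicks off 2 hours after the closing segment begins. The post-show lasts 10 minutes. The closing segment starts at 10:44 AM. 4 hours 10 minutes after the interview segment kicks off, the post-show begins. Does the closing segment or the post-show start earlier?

The interview segment starts at 10:44 AM + 120 min = 12:44 PM.
The post-show starts at 12:44 PM + 250 min = 4:54 PM.
The closing segment starts at 10:44 AM and the post-show starts at 4:54 PM, so the closing segment is first.

the closing segment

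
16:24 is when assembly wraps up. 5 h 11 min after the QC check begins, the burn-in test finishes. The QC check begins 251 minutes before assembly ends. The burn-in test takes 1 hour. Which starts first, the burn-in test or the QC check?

The QC check starts at 16:24 − 251 min = 12:13.
The burn-in test ends at 12:13 + 311 min = 17:24.
The burn-in test starts at 17:24 − 60 min = 16:24.
The burn-in test starts at 16:24 and the QC check starts at 12:13, so the QC check is first.

the QC check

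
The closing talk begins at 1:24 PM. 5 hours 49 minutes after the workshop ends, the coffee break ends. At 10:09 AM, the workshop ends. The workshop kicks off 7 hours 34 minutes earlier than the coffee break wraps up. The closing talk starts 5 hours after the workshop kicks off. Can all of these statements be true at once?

The coffee break ends at 10:09 AM + 349 min = 3:58 PM.
The workshop starts at 3:58 PM − 454 min = 8:24 AM.
The closing talk starts at 8:24 AM + 300 min = 1:24 PM.
That matches the stated 1:24 PM, so the schedule is consistent.

Yes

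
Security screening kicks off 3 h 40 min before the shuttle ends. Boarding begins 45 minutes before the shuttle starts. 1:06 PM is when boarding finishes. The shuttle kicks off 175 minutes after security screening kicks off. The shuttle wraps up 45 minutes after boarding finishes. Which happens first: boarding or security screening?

The shuttle ends at 1:06 PM + 45 min = 1:51 PM.
Security screening starts at 1:51 PM − 220 min = 10:11 AM.
The shuttle starts at 10:11 AM + 175 min = 1:06 PM.
Boarding starts at 1:06 PM − 45 min = 12:21 PM.
Boarding starts at 12:21 PM and security screening starts at 10:11 AM, so security screening is first.

security screening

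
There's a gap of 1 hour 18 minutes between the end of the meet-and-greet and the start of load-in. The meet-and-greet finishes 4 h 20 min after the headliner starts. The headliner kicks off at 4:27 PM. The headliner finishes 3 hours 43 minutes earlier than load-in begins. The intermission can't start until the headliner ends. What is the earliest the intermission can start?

The meet-and-greet ends at 4:27 PM + 260 min = 8:47 PM.
Load-in starts at 8:47 PM + 78 min = 10:05 PM.
The headliner ends at 10:05 PM − 223 min = 6:22 PM.
The intermission is bounded by the headliner, so the earliest it can start is 6:22 PM.

6:22 PM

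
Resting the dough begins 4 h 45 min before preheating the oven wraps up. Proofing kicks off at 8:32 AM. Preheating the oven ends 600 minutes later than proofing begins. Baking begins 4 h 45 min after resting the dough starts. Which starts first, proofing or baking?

proofing

Preheating the oven ends at 8:32 AM + 600 min = 6:32 PM.
Resting the dough starts at 6:32 PM − 285 min = 1:47 PM.
Baking starts at 1:47 PM + 285 min = 6:32 PM.
Proofing starts at 8:32 AM and baking starts at 6:32 PM, so proofing is first.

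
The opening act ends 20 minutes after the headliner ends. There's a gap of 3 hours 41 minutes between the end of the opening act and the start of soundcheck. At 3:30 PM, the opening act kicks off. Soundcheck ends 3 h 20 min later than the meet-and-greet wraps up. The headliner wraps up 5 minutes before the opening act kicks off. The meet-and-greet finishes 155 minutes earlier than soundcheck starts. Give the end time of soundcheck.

8:11 PM

The headliner ends at 3:30 PM − 5 min = 3:25 PM.
The opening act ends at 3:25 PM + 20 min = 3:45 PM.
Soundcheck starts at 3:45 PM + 221 min = 7:26 PM.
The meet-and-greet ends at 7:26 PM − 155 min = 4:51 PM.
Soundcheck ends at 4:51 PM + 200 min = 8:11 PM.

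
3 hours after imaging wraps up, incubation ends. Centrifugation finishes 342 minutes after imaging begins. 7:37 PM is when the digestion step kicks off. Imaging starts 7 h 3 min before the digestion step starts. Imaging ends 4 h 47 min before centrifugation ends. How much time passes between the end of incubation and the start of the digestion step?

3 hours 8 minutes

Imaging starts at 7:37 PM − 423 min = 12:34 PM.
Centrifugation ends at 12:34 PM + 342 min = 6:16 PM.
Imaging ends at 6:16 PM − 287 min = 1:29 PM.
Incubation ends at 1:29 PM + 180 min = 4:29 PM.
From 4:29 PM to 7:37 PM is 3 hours 8 minutes.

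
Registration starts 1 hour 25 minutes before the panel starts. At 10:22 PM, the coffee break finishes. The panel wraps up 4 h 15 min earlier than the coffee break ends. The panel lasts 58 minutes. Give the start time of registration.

The panel ends at 10:22 PM − 255 min = 6:07 PM.
The panel starts at 6:07 PM − 58 min = 5:09 PM.
Registration starts at 5:09 PM − 85 min = 3:44 PM.

3:44 PM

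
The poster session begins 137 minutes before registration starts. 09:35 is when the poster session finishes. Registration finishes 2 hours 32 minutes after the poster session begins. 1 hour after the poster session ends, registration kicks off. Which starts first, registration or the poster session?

the poster session

Registration starts at 09:35 + 60 min = 10:35.
The poster session starts at 10:35 − 137 min = 08:18.
Registration starts at 10:35 and the poster session starts at 08:18, so the poster session is first.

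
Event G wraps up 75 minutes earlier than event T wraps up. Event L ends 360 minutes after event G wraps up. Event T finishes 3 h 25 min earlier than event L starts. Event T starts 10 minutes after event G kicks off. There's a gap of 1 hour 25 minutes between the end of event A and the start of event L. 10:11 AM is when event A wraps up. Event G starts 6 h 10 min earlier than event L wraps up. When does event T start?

6:56 AM

Event L starts at 10:11 AM + 85 min = 11:36 AM.
Event T ends at 11:36 AM − 205 min = 8:11 AM.
Event G ends at 8:11 AM − 75 min = 6:56 AM.
Event L ends at 6:56 AM + 360 min = 12:56 PM.
Event G starts at 12:56 PM − 370 min = 6:46 AM.
Event T starts at 6:46 AM + 10 min = 6:56 AM.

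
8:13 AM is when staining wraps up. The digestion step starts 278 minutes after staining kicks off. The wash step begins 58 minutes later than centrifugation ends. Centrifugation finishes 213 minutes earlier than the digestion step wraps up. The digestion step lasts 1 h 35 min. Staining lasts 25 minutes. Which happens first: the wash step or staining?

Staining starts at 8:13 AM − 25 min = 7:48 AM.
The digestion step starts at 7:48 AM + 278 min = 12:26 PM.
The digestion step ends at 12:26 PM + 95 min = 2:01 PM.
Centrifugation ends at 2:01 PM − 213 min = 10:28 AM.
The wash step starts at 10:28 AM + 58 min = 11:26 AM.
The wash step starts at 11:26 AM and staining starts at 7:48 AM, so staining is first.

staining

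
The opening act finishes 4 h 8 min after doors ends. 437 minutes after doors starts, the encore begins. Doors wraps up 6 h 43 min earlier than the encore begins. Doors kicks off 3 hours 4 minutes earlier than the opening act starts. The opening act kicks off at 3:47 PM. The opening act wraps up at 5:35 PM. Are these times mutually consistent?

No

Doors starts at 3:47 PM − 184 min = 12:43 PM.
The encore starts at 12:43 PM + 437 min = 8:00 PM.
Doors ends at 8:00 PM − 403 min = 1:17 PM.
The opening act ends at 1:17 PM + 248 min = 5:25 PM.
But the opening act is also said to end at 5:35 PM — a 10-minute conflict.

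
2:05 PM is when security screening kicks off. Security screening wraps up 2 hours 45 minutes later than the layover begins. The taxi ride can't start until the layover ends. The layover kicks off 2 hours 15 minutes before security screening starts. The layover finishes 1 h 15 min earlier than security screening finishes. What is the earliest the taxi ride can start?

The layover starts at 2:05 PM − 135 min = 11:50 AM.
Security screening ends at 11:50 AM + 165 min = 2:35 PM.
The layover ends at 2:35 PM − 75 min = 1:20 PM.
The taxi ride is bounded by the layover, so the earliest it can start is 1:20 PM.

1:20 PM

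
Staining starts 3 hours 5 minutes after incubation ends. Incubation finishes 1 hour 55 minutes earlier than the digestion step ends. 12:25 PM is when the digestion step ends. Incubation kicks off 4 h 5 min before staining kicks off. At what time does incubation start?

9:30 AM

Incubation ends at 12:25 PM − 115 min = 10:30 AM.
Staining starts at 10:30 AM + 185 min = 1:35 PM.
Incubation starts at 1:35 PM − 245 min = 9:30 AM.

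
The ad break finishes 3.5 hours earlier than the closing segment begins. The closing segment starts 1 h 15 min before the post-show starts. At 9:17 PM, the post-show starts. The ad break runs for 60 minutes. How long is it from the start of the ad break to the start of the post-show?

The closing segment starts at 9:17 PM − 75 min = 8:02 PM.
The ad break ends at 8:02 PM − 210 min = 4:32 PM.
The ad break starts at 4:32 PM − 60 min = 3:32 PM.
From 3:32 PM to 9:17 PM is 5 hours 45 minutes.

5 hours 45 minutes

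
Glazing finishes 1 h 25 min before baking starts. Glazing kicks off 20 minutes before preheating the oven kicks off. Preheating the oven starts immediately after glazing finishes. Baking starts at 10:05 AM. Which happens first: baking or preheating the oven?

Glazing ends at 10:05 AM − 85 min = 8:40 AM.
So preheating the oven starts at 8:40 AM.
Baking starts at 10:05 AM and preheating the oven starts at 8:40 AM, so preheating the oven is first.

preheating the oven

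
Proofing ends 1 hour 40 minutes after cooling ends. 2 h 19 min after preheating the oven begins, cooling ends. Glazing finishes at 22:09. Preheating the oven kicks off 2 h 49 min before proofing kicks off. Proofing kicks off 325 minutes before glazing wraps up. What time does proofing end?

17:54

Proofing starts at 22:09 − 325 min = 16:44.
Preheating the oven starts at 16:44 − 169 min = 13:55.
Cooling ends at 13:55 + 139 min = 16:14.
Proofing ends at 16:14 + 100 min = 17:54.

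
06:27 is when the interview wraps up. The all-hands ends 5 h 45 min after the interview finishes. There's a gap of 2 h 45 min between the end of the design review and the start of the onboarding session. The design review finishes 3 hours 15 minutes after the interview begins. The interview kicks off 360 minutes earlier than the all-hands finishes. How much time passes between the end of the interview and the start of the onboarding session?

345 minutes

The all-hands ends at 06:27 + 345 min = 12:12.
The interview starts at 12:12 − 360 min = 06:12.
The design review ends at 06:12 + 195 min = 09:27.
The onboarding session starts at 09:27 + 165 min = 12:12.
From 06:27 to 12:12 is 345 minutes.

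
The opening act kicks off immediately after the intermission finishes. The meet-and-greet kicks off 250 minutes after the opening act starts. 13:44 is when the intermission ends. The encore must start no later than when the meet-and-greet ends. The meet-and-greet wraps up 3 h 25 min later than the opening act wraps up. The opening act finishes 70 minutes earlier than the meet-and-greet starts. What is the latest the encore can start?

The opening act starts at 13:44.
The meet-and-greet starts at 13:44 + 250 min = 17:54.
The opening act ends at 17:54 − 70 min = 16:44.
The meet-and-greet ends at 16:44 + 205 min = 20:09.
The encore is bounded by the meet-and-greet, so the latest it can start is 20:09.

20:09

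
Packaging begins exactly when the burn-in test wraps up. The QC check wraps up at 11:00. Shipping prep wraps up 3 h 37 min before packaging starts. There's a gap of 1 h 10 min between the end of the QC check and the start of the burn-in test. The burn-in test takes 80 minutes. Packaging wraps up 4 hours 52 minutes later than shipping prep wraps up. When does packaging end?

The burn-in test starts at 11:00 + 70 min = 12:10.
The burn-in test ends at 12:10 + 80 min = 13:30.
So packaging starts at 13:30.
Shipping prep ends at 13:30 − 217 min = 09:53.
Packaging ends at 09:53 + 292 min = 14:45.

14:45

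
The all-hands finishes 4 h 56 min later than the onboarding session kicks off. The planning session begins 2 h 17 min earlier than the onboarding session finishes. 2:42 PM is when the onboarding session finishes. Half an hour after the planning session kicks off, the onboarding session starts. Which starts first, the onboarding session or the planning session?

The planning session starts at 2:42 PM − 137 min = 12:25 PM.
The onboarding session starts at 12:25 PM + 30 min = 12:55 PM.
The onboarding session starts at 12:55 PM and the planning session starts at 12:25 PM, so the planning session is first.

the planning session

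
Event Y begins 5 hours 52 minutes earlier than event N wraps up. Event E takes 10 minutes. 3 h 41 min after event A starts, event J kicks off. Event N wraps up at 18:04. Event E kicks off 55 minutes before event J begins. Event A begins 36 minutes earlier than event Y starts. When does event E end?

Event Y starts at 18:04 − 352 min = 12:12.
Event A starts at 12:12 − 36 min = 11:36.
Event J starts at 11:36 + 221 min = 15:17.
Event E starts at 15:17 − 55 min = 14:22.
Event E ends at 14:22 + 10 min = 14:32.

14:32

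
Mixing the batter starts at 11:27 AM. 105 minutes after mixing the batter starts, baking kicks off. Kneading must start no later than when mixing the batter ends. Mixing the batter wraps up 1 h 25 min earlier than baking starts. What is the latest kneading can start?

Baking starts at 11:27 AM + 105 min = 1:12 PM.
Mixing the batter ends at 1:12 PM − 85 min = 11:47 AM.
Kneading is bounded by mixing the batter, so the latest it can start is 11:47 AM.

11:47 AM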